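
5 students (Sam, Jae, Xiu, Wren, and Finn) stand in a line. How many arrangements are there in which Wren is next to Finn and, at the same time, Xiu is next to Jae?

24

Treat {Wren,Finn} as one block (2 orders) and {Xiu,Jae} as another (2 orders).
That leaves 3 units to arrange: 2 × 2 × 3! = 4 × 6 = 24.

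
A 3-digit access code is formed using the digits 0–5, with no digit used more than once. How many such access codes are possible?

120

With no repetition, fill the 3 digits in order: 6 choices, then 5, down to 4.
That product is 6 × 5 × 4 = 120.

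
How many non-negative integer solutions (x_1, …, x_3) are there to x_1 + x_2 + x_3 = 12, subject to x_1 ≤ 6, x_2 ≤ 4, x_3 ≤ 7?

Without the upper bounds there are C(14,2) = 91 ways to split 12 among 3 variables.
Subtract solutions that violate a single cap (substitute x_i' = x_i − (cap_i+1)): x_1 ≥ 7 gives C(7,2) = 21; x_2 ≥ 5 gives C(9,2) = 36; x_3 ≥ 8 gives C(6,2) = 15. Together 72.
Add back pairs where two caps are both exceeded: 1 + 0 + 0 = 1.
By inclusion–exclusion the count is 91 − 72 + 1 = 20.

20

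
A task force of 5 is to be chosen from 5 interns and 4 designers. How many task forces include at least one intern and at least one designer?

Unrestricted: C(9,5) = 126 ways to pick any 5 of the 9.
Subtract selections that omit an entire group: no interns → C(4,5) = 0; no designers → C(5,5) = 1.
Both groups omitted at once is impossible, so 126 − 1 = 125.

125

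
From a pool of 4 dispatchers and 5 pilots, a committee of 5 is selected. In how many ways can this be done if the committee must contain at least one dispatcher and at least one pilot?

125

With no constraint there are C(9,5) = 126 possible selections.
Selections missing a whole group: no dispatchers → C(5,5) = 1; no pilots → C(4,5) = 0.
Both groups omitted at once is impossible, so 126 − 1 = 125.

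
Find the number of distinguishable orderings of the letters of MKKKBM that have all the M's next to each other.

20

Treat the 2 copies of M as a single block. The multiset to arrange is then {MM, B, K, K, K}, 5 items in all.
That gives (5)!/(3!) = 20 arrangements.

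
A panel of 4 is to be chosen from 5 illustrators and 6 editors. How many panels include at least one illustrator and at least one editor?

310

With no constraint there are C(11,4) = 330 possible selections.
Selections missing a whole group: no illustrators → C(6,4) = 15; no editors → C(5,4) = 5.
Both groups omitted at once is impossible, so 330 − 20 = 310.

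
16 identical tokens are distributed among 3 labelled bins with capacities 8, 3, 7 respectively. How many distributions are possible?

6

Ignoring the caps, the number of non-negative solutions to x_1+…+x_3 = 16 is C(18,2) = 153.
Subtract solutions that violate a single cap (substitute x_i' = x_i − (cap_i+1)): x_1 ≥ 9 gives C(9,2) = 36; x_2 ≥ 4 gives C(14,2) = 91; x_3 ≥ 8 gives C(10,2) = 45. Together 172.
Add back pairs where two caps are both exceeded: 10 + 0 + 15 = 25.
By inclusion–exclusion the count is 153 − 172 + 25 = 6.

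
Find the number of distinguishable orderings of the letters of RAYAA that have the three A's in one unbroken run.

Treat the 3 copies of A as a single block. The multiset to arrange is then {AAA, R, Y}, 3 items in all.
All 3 items are distinct, so there are (3)! = 6 arrangements.

6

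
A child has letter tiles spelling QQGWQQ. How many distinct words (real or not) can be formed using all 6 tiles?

30

QQGWQQ has 6 letters with Q appearing 4 times.
Dividing 6! = 720 by 4! = 24 for the repeated letters gives 30.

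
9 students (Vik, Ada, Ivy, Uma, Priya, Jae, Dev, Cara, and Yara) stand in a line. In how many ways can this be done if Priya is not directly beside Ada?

282240

Of the 9! = 362880 arrangements, those with Priya and Ada adjacent number 2 × 8! = 80640 (treat the pair as a block with 2 internal orders).
Complementary counting: 362880 − 80640 = 282240.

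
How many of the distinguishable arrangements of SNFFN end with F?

Fix F in the last position and arrange the remaining 4 letters.
Those 4 letters have N appearing twice, giving (4)!/(2!) = 12.

12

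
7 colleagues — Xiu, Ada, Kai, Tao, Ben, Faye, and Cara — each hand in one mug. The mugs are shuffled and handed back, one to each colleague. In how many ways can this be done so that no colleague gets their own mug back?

Let Aᵢ be the assignments in which colleague i gets their own mug. We want the size of the complement of A₁∪…∪A_7.
By inclusion–exclusion this is Σ_{j=0}^{7} (−1)^j C(7,j)·(7−j)!.
Computing: 5040 − 5040 + 2520 − 840 + 210 − 42 + 7 − 1 = 1854.

1854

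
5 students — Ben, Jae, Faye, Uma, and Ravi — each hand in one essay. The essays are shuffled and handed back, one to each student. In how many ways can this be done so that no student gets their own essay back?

44

Count assignments avoiding every fixed point. For any j of the 5 students fixed to their own essay, the other 5−j can be arranged in (5−j)! ways.
By inclusion–exclusion this is Σ_{j=0}^{5} (−1)^j C(5,j)·(5−j)!.
Computing: 120 − 120 + 60 − 20 + 5 − 1 = 44.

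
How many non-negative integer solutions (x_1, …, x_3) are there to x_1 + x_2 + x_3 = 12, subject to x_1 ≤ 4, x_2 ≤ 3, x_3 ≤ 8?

Ignoring the caps, the number of non-negative solutions to x_1+…+x_3 = 12 is C(14,2) = 91.
Subtract solutions that violate a single cap (substitute x_i' = x_i − (cap_i+1)): x_1 ≥ 5 gives C(9,2) = 36; x_2 ≥ 4 gives C(10,2) = 45; x_3 ≥ 9 gives C(5,2) = 10. Together 91.
Add back pairs where two caps are both exceeded: 10 + 0 + 0 = 10.
By inclusion–exclusion the count is 91 − 91 + 10 = 10.

10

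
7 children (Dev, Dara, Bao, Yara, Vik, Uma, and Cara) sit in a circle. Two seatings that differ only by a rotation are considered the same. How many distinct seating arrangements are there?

Seat Dev anywhere (absorbing the rotational symmetry), then permute the other 6: (6)! = 720.

720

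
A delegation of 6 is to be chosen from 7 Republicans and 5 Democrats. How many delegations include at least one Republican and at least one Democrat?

917

Total 6-person selections from all 12: C(12,6) = 924.
Subtract selections that omit an entire group: no Republicans → C(5,6) = 0; no Democrats → C(7,6) = 7.
Both groups omitted at once is impossible, so 924 − 7 = 917.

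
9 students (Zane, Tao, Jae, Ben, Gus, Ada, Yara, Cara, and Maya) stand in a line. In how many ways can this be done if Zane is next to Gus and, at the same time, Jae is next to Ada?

Treat {Zane,Gus} as one block (2 orders) and {Jae,Ada} as another (2 orders).
That leaves 7 units to arrange: 2 × 2 × 7! = 4 × 5040 = 20160.

20160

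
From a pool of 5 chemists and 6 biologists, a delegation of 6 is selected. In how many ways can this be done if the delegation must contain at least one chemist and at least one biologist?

461

With no constraint there are C(11,6) = 462 possible selections.
Selections missing a whole group: no chemists → C(6,6) = 1; no biologists → C(5,6) = 0.
Both groups omitted at once is impossible, so 462 − 1 = 461.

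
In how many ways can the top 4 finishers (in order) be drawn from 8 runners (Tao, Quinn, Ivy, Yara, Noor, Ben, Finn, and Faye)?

This is an ordered selection of 4 from 8: P(8,4).
That gives 8 × 7 × 6 × 5 = 1680.

1680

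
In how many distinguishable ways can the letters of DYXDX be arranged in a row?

30

Letter multiplicities in DYXDX: D×2, X×2, Y×1.
So there are 5! / (2!·2!) = 30 distinguishable arrangements.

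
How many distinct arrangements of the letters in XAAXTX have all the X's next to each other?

12

Treat the 3 copies of X as a single block. The multiset to arrange is then {XXX, A, A, T}, 4 items in all.
That gives (4)!/(2!) = 12 arrangements.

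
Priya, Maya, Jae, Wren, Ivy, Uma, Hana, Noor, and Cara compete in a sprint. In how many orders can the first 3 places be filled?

504

There are 9 choices for 1st place, 8 for 2nd, and 7 for 3rd.
That gives 9 × 8 × 7 = 504.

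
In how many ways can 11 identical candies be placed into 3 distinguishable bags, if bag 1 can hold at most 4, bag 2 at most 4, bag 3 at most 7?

By stars and bars, unrestricted non-negative solutions to x_1+…+x_3 = 11 number C(11+2,2) = 78.
Subtract solutions that violate a single cap (substitute x_i' = x_i − (cap_i+1)): x_1 ≥ 5 gives C(8,2) = 28; x_2 ≥ 5 gives C(8,2) = 28; x_3 ≥ 8 gives C(5,2) = 10. Together 66.
Add back pairs where two caps are both exceeded: 3 + 0 + 0 = 3.
By inclusion–exclusion the count is 78 − 66 + 3 = 15.

15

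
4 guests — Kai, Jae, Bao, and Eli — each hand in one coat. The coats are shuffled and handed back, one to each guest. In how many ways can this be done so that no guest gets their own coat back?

Count assignments avoiding every fixed point. For any j of the 4 guests fixed to their own coat, the other 4−j can be arranged in (4−j)! ways.
By inclusion–exclusion this is Σ_{j=0}^{4} (−1)^j C(4,j)·(4−j)!.
Computing: 24 − 24 + 12 − 4 + 1 = 9.

9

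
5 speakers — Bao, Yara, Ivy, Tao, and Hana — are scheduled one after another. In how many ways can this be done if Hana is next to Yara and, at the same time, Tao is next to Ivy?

Treat {Hana,Yara} as one block (2 orders) and {Tao,Ivy} as another (2 orders).
That leaves 3 units to arrange: 2 × 2 × 3! = 4 × 6 = 24.

24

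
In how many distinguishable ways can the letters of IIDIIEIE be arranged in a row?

The 8 letters of IIDIIEIE have repeats: E appearing twice and I appearing 5 times.
Dividing 8! = 40320 by 5!·2! = 240 for the repeated letters gives 168.

168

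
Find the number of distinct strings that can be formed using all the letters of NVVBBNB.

The 7 letters of NVVBBNB have repeats: B appearing 3 times, N appearing twice, and V appearing twice.
Dividing 7! = 5040 by 3!·2!·2! = 24 for the repeated letters gives 210.

210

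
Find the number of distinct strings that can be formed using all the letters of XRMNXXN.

The 7 letters of XRMNXXN have repeats: N appearing twice and X appearing 3 times.
The number of distinct arrangements is 7!/(3!·2!) = 5040/12 = 420.

420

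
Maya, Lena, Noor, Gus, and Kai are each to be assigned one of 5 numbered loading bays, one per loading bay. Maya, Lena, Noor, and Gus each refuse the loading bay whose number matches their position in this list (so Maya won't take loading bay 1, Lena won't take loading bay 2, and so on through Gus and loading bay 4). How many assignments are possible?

Let Aᵢ (for 1 ≤ i ≤ 4) be the placements that put person i in their forbidden loading bay. Any j of these fix j positions, leaving (5−j)! ways to fill the rest, and there are C(4,j) ways to pick which j.
By inclusion–exclusion, the number of valid placements is Σ_{j=0}^{4} (−1)^j C(4,j)·(5−j)!.
Computing: 120 − 96 + 36 − 8 + 1 = 53.

53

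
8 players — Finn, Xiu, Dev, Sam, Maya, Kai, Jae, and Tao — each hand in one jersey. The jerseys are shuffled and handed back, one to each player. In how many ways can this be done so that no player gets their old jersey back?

14833

Let Aᵢ be the assignments in which player i gets their old jersey. We want the size of the complement of A₁∪…∪A_8.
By inclusion–exclusion this is Σ_{j=0}^{8} (−1)^j C(8,j)·(8−j)!.
Computing: 40320 − 40320 + 20160 − 6720 + 1680 − 336 + 56 − 8 + 1 = 14833.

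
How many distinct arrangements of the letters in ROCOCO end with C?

20

Fix C in the last position and arrange the remaining 5 letters.
Those 5 letters have O appearing 3 times, giving (5)!/(3!) = 20.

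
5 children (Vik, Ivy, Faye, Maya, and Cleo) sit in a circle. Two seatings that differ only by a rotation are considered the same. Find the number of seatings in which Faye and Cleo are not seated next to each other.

12

Without the restriction there are (4)! = 24 seatings.
Seatings with Faye beside Cleo: treat them as a block with 2 internal orders, giving 2 × (3)! = 12.
Subtracting, 24 − 12 = 12.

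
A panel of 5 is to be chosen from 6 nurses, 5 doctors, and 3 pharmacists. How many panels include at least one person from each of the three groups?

With no constraint there are C(14,5) = 2002 possible selections.
Selections missing a whole group: no nurses → C(8,5) = 56; no doctors → C(9,5) = 126; no pharmacists → C(11,5) = 462.
Add back selections omitting two groups (i.e. drawn from a single group): C(6,5) + C(5,5) + C(3,5) = 7.
By inclusion–exclusion: 2002 − 644 + 7 = 1365.

1365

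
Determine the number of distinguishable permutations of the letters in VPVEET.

180

VPVEET has 6 letters with E appearing twice and V appearing twice.
So there are 6! / (2!·2!) = 180 distinguishable arrangements.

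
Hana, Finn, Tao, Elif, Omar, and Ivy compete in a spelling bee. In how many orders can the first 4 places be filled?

There are 6 choices for 1st place, 5 for 2nd, and so on down to 3 for position 4.
That gives 6 × 5 × 4 × 3 = 360.

360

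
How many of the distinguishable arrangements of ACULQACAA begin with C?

Fix C in the first position and arrange the remaining 8 letters.
Those 8 letters have A appearing 4 times, giving (8)!/(4!) = 1680.

1680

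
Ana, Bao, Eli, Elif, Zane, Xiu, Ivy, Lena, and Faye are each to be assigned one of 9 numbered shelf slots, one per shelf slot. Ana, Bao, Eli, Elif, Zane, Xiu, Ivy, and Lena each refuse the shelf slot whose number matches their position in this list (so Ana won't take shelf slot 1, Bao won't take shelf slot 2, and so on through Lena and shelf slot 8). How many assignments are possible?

148329

Let Aᵢ (for 1 ≤ i ≤ 8) be the placements that put person i in their forbidden shelf slot. Any j of these fix j positions, leaving (9−j)! ways to fill the rest, and there are C(8,j) ways to pick which j.
By inclusion–exclusion, the number of valid placements is Σ_{j=0}^{8} (−1)^j C(8,j)·(9−j)!.
Computing: 362880 − 322560 + 141120 − 40320 + 8400 − 1344 + 168 − 16 + 1 = 148329.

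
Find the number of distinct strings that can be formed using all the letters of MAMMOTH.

MAMMOTH has 7 letters with M appearing 3 times.
The number of distinct arrangements is 7!/(3!) = 5040/6 = 840.

840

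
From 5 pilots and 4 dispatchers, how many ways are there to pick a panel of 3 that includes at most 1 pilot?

34

Split by how many pilots are chosen (0 through 1).
Sum: C(5,0)·C(4,3) + C(5,1)·C(4,2) = 4 + 30 = 34.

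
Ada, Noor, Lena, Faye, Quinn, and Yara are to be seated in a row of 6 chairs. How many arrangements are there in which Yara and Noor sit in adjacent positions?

Glue Yara and Noor into one block (2 internal orders), leaving 5 units to arrange in a row.
So the count is 2·(5)! = 240.

240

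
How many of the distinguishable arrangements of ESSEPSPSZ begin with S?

Fix S in the first position and arrange the remaining 8 letters.
Those 8 letters have E appearing twice, P appearing twice, and S appearing 3 times, giving (8)!/(3!·2!·2!) = 1680.

1680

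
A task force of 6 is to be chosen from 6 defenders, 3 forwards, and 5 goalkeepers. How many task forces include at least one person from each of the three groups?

With no constraint there are C(14,6) = 3003 possible selections.
Selections missing a whole group: no defenders → C(8,6) = 28; no forwards → C(11,6) = 462; no goalkeepers → C(9,6) = 84.
Add back selections omitting two groups (i.e. drawn from a single group): C(6,6) + C(3,6) + C(5,6) = 1.
By inclusion–exclusion: 3003 − 574 + 1 = 2430.

2430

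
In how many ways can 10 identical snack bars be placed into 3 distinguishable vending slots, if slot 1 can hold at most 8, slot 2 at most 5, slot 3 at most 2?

15

By stars and bars, unrestricted non-negative solutions to x_1+…+x_3 = 10 number C(10+2,2) = 66.
Subtract solutions that violate a single cap (substitute x_i' = x_i − (cap_i+1)): x_1 ≥ 9 gives C(3,2) = 3; x_2 ≥ 6 gives C(6,2) = 15; x_3 ≥ 3 gives C(9,2) = 36. Together 54.
Add back pairs where two caps are both exceeded: 0 + 0 + 3 = 3.
By inclusion–exclusion the count is 66 − 54 + 3 = 15.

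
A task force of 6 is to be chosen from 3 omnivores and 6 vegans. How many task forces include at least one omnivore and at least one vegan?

83

Total 6-person selections from all 9: C(9,6) = 84.
Subtract selections that omit an entire group: no omnivores → C(6,6) = 1; no vegans → C(3,6) = 0.
Both groups omitted at once is impossible, so 84 − 1 = 83.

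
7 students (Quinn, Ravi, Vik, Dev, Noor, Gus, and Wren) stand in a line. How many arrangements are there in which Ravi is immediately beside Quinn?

1440

Treat {Ravi, Quinn} as a single unit. There are 6 units to order, and the pair itself can be ordered 2 ways.
That gives 2 × 6! = 2 × 720 = 1440.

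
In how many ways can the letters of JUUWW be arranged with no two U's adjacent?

18

There are 5!/(2!·2!) = 30 arrangements of JUUWW in total.
Arrangements with the U's together: treat UU as one letter, giving (4)!/(2!) = 12.
Subtracting, 30 − 12 = 18 arrangements keep the U's apart.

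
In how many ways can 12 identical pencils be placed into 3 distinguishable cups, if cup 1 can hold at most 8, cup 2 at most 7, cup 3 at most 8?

Ignoring the caps, the number of non-negative solutions to x_1+…+x_3 = 12 is C(14,2) = 91.
Subtract solutions that violate a single cap (substitute x_i' = x_i − (cap_i+1)): x_1 ≥ 9 gives C(5,2) = 10; x_2 ≥ 8 gives C(6,2) = 15; x_3 ≥ 9 gives C(5,2) = 10. Together 35.
No two caps can be exceeded simultaneously, so the pair terms are all 0.
By inclusion–exclusion the count is 91 − 35 + 0 = 56.

56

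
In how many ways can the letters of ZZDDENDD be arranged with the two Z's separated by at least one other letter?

There are 8!/(4!·2!) = 840 arrangements of ZZDDENDD in total.
If the two Z's are adjacent, glue them into one block, leaving 7 items to arrange: (7)!/(4!) = 210 ways.
Subtracting, 840 − 210 = 630 arrangements keep the Z's apart.

630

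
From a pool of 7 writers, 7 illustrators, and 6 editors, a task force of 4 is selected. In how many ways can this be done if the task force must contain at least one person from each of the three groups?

2499

Total 4-person selections from all 20: C(20,4) = 4845.
Subtract selections that omit an entire group: no writers → C(13,4) = 715; no illustrators → C(13,4) = 715; no editors → C(14,4) = 1001.
Add back selections omitting two groups (i.e. drawn from a single group): C(7,4) + C(7,4) + C(6,4) = 85.
By inclusion–exclusion: 4845 − 2431 + 85 = 2499.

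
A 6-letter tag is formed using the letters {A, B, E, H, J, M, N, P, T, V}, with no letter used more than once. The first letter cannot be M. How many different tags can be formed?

The first letter has 10−1 = 9 choices (anything except M).
The remaining 5 letters are filled from the other 9 symbols without repetition: 9 × 8 × 7 × 6 × 5 = 15120.
Total: 9 × 15120 = 136080.

136080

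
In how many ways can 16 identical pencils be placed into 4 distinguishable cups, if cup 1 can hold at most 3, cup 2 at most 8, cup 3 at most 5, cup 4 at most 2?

Without the upper bounds there are C(19,3) = 969 ways to split 16 among 4 cups.
Subtract solutions that violate a single cap (substitute x_i' = x_i − (cap_i+1)): x_1 ≥ 4 gives C(15,3) = 455; x_2 ≥ 9 gives C(10,3) = 120; x_3 ≥ 6 gives C(13,3) = 286; x_4 ≥ 3 gives C(16,3) = 560. Together 1421.
Add back pairs where two caps are both exceeded: 20 + 84 + 220 + 4 + 35 + 120 = 483.
Subtract triples: 0 + 1 + 20 + 0 = 21.
By inclusion–exclusion the count is 969 − 1421 + 483 − 21 = 10.

10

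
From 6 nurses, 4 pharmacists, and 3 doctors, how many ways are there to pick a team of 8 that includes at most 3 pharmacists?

Split by how many pharmacists are chosen (0 through 3).
Sum: C(4,0)·C(9,8) + C(4,1)·C(9,7) + C(4,2)·C(9,6) + C(4,3)·C(9,5) = 9 + 144 + 504 + 504 = 1161.

1161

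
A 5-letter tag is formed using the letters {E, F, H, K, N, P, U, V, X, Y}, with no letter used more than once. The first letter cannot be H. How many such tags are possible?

27216

The first letter has 10−1 = 9 choices (anything except H).
The remaining 4 letters are filled from the other 9 symbols without repetition: 9 × 8 × 7 × 6 = 3024.
Total: 9 × 3024 = 27216.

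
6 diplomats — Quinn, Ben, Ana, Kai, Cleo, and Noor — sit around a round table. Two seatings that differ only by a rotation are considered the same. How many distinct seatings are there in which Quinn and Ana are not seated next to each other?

72

All circular seatings of 6 people number (5)! = 120.
Seatings with Quinn beside Ana: treat them as a block with 2 internal orders, giving 2 × (4)! = 48.
Subtracting, 120 − 48 = 72.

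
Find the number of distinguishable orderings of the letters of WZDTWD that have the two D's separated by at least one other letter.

Total arrangements of WZDTWD: 6!/(2!·2!) = 180.
Arrangements with the D's together: treat DD as one letter, giving (5)!/(2!) = 60.
Hence 180 − 60 = 120.

120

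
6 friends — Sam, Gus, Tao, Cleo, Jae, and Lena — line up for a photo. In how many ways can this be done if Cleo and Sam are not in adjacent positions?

There are 6! = 720 arrangements in all. If Cleo and Sam are adjacent, merging them into one block gives 2·(5)! = 240 arrangements.
Complementary counting: 720 − 240 = 480.

480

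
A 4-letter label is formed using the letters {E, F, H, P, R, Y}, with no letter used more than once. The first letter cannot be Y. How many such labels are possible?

The first letter has 6−1 = 5 choices (anything except Y).
The remaining 3 letters are filled from the other 5 symbols without repetition: 5 × 4 × 3 = 60.
Total: 5 × 60 = 300.

300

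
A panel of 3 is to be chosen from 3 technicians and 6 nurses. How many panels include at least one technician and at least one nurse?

63

Unrestricted: C(9,3) = 84 ways to pick any 3 of the 9.
Subtract selections that omit an entire group: no technicians → C(6,3) = 20; no nurses → C(3,3) = 1.
Both groups omitted at once is impossible, so 84 − 21 = 63.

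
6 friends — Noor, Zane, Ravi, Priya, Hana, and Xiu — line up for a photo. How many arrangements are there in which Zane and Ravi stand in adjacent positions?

Treat {Zane, Ravi} as a single unit. There are 5 units to order, and the pair itself can be ordered 2 ways.
So the count is 2·(5)! = 240.

240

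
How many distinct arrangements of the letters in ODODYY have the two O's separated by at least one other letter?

60

There are 6!/(2!·2!·2!) = 90 arrangements of ODODYY in total.
Arrangements with the O's together: treat OO as one letter, giving (5)!/(2!·2!) = 30.
Subtracting, 90 − 30 = 60 arrangements keep the O's apart.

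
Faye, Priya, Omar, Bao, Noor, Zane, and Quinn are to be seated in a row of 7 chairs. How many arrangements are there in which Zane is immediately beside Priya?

1440

Treat {Zane, Priya} as a single unit. There are 6 units to order, and the pair itself can be ordered 2 ways.
That gives 2 × 6! = 2 × 720 = 1440.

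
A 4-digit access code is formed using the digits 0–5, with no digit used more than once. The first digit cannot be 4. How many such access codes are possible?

300

The first digit has 6−1 = 5 choices (anything except 4).
The remaining 3 digits are filled from the other 5 symbols without repetition: 5 × 4 × 3 = 60.
Total: 5 × 60 = 300.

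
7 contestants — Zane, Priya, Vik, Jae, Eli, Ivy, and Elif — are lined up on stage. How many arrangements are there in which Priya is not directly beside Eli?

3600

There are 7! = 5040 arrangements in all. If Priya and Eli are adjacent, merging them into one block gives 2·(6)! = 1440 arrangements.
Complementary counting: 5040 − 1440 = 3600.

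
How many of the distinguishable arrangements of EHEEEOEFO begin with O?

Fix O in the first position and arrange the remaining 8 letters.
Those 8 letters have E appearing 5 times, giving (8)!/(5!) = 336.

336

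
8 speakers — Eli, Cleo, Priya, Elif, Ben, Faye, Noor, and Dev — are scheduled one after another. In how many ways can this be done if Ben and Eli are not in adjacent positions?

There are 8! = 40320 arrangements in all. If Ben and Eli are adjacent, merging them into one block gives 2·(7)! = 10080 arrangements.
So 40320 − 10080 = 30240 arrangements keep them apart.

30240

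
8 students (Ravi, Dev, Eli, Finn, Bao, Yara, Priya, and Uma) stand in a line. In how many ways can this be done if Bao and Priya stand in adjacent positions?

10080

Glue Bao and Priya into one block (2 internal orders), leaving 7 units to arrange in a row.
So the count is 2·(7)! = 10080.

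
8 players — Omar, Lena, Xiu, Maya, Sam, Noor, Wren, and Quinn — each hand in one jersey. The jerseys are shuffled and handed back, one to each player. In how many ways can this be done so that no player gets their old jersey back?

Count assignments avoiding every fixed point. For any j of the 8 players fixed to their old jersey, the other 8−j can be arranged in (8−j)! ways.
By inclusion–exclusion this is Σ_{j=0}^{8} (−1)^j C(8,j)·(8−j)!.
Computing: 40320 − 40320 + 20160 − 6720 + 1680 − 336 + 56 − 8 + 1 = 14833.

14833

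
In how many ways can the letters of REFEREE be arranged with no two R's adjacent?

There are 7!/(4!·2!) = 105 arrangements of REFEREE in total.
If the two R's are adjacent, glue them into one block, leaving 6 items to arrange: (6)!/(4!) = 30 ways.
Hence 105 − 30 = 75.

75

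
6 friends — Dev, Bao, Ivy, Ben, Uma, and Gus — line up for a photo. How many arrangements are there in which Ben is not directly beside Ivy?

480

Of the 6! = 720 arrangements, those with Ben and Ivy adjacent number 2 × 5! = 240 (treat the pair as a block with 2 internal orders).
Complementary counting: 720 − 240 = 480.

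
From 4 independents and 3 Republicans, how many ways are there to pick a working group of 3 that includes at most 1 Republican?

22

Split by how many Republicans are chosen (0 through 1).
Sum: C(3,0)·C(4,3) + C(3,1)·C(4,2) = 4 + 18 = 22.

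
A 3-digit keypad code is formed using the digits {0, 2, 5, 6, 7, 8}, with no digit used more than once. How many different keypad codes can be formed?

120

This is a permutation of 3 out of 6: P(6,3) = 6!/3!.
6 × 5 × 4 = 120.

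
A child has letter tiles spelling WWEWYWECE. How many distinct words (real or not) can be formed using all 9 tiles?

2520

WWEWYWECE has 9 letters with E appearing 3 times and W appearing 4 times.
The number of distinct arrangements is 9!/(4!·3!) = 362880/144 = 2520.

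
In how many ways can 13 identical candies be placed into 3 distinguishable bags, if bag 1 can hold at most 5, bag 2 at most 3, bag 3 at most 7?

6

By stars and bars, unrestricted non-negative solutions to x_1+…+x_3 = 13 number C(13+2,2) = 105.
Subtract solutions that violate a single cap (substitute x_i' = x_i − (cap_i+1)): x_1 ≥ 6 gives C(9,2) = 36; x_2 ≥ 4 gives C(11,2) = 55; x_3 ≥ 8 gives C(7,2) = 21. Together 112.
Add back pairs where two caps are both exceeded: 10 + 0 + 3 = 13.
By inclusion–exclusion the count is 105 − 112 + 13 = 6.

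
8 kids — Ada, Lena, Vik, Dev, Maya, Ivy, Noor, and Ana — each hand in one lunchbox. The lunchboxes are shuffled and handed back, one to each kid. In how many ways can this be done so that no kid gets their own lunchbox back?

This is the derangement count D_8: permutations of 8 items with no fixed point.
By inclusion–exclusion this is Σ_{j=0}^{8} (−1)^j C(8,j)·(8−j)!.
Computing: 40320 − 40320 + 20160 − 6720 + 1680 − 336 + 56 − 8 + 1 = 14833.

14833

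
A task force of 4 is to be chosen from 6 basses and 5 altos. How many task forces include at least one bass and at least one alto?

310

With no constraint there are C(11,4) = 330 possible selections.
Selections missing a whole group: no basses → C(5,4) = 5; no altos → C(6,4) = 15.
Both groups omitted at once is impossible, so 330 − 20 = 310.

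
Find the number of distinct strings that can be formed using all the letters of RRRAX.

20

The 5 letters of RRRAX have repeats: R appearing 3 times.
So there are 5! / (3!) = 20 distinguishable arrangements.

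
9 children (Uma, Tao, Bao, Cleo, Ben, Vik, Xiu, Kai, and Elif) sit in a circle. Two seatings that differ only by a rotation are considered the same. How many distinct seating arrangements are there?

Seat Uma anywhere (absorbing the rotational symmetry), then permute the other 8: (8)! = 40320.

40320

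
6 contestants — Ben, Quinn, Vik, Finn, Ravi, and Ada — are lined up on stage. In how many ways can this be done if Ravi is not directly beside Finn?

Of the 6! = 720 arrangements, those with Ravi and Finn adjacent number 2 × 5! = 240 (treat the pair as a block with 2 internal orders).
So 720 − 240 = 480 arrangements keep them apart.

480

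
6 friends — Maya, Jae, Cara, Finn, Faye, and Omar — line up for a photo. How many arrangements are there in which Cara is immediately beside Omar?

Glue Cara and Omar into one block (2 internal orders), leaving 5 units to arrange in a row.
That gives 2 × 5! = 2 × 120 = 240.

240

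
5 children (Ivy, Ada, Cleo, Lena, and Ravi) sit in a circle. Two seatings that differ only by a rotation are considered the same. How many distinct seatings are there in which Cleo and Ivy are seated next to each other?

12

Treat {Cleo, Ivy} as one unit (2 internal orders) and seat the resulting 4 units around the table: (3)! circular arrangements.
So 2 × (3)! = 2 × 6 = 12.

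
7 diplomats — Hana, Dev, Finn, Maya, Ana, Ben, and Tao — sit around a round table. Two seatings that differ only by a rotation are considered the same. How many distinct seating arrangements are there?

720

Seat Hana anywhere (absorbing the rotational symmetry), then permute the other 6: (6)! = 720.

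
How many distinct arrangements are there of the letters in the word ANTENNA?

ANTENNA has 7 letters with A appearing twice and N appearing 3 times.
The number of distinct arrangements is 7!/(3!·2!) = 5040/12 = 420.

420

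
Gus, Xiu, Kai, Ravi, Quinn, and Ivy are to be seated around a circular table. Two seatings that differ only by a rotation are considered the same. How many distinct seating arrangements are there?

120

Fix one person's seat to break rotational symmetry; the remaining 5 people can be arranged in (5)! = 120 ways.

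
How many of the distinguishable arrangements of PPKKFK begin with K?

With the first slot taken by K, it remains to arrange the other 5 letters (PPKFK).
Those 5 letters have K appearing twice and P appearing twice, giving (5)!/(2!·2!) = 30.

30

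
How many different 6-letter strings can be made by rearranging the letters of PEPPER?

60

The 6 letters of PEPPER have repeats: E appearing twice and P appearing 3 times.
So there are 6! / (3!·2!) = 60 distinguishable arrangements.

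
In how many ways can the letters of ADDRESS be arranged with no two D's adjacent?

900

Total arrangements of ADDRESS: 7!/(2!·2!) = 1260.
Arrangements with the D's together: treat DD as one letter, giving (6)!/(2!) = 360.
Hence 1260 − 360 = 900.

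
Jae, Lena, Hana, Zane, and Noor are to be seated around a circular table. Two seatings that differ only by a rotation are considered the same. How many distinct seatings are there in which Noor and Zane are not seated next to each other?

12

Without the restriction there are (4)! = 24 seatings.
Those with Noor next to Zane: fuse the pair into one unit and seat 4 units around a circle — 2·(3)! = 12.
Subtracting, 24 − 12 = 12.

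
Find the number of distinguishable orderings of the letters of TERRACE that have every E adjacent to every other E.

Treat the 2 copies of E as a single block. The multiset to arrange is then {EE, A, C, R, R, T}, 6 items in all.
That gives (6)!/(2!) = 360 arrangements.

360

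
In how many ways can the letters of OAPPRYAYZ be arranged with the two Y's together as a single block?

Treat the 2 copies of Y as a single block. The multiset to arrange is then {YY, A, A, O, P, P, R, Z}, 8 items in all.
That gives (8)!/(2!·2!) = 10080 arrangements.

10080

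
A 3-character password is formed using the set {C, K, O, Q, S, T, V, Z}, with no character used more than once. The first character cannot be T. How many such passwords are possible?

294

The first character has 8−1 = 7 choices (anything except T).
The remaining 2 characters are filled from the other 7 symbols without repetition: 7 × 6 = 42.
Total: 7 × 42 = 294.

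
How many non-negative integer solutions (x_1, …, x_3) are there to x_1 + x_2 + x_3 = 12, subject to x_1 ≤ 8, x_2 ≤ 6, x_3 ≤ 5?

Without the upper bounds there are C(14,2) = 91 ways to split 12 among 3 variables.
Subtract solutions that violate a single cap (substitute x_i' = x_i − (cap_i+1)): x_1 ≥ 9 gives C(5,2) = 10; x_2 ≥ 7 gives C(7,2) = 21; x_3 ≥ 6 gives C(8,2) = 28. Together 59.
No two caps can be exceeded simultaneously, so the pair terms are all 0.
By inclusion–exclusion the count is 91 − 59 + 0 = 32.

32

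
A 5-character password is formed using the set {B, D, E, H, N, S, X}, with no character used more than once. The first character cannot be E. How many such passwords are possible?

The first character has 7−1 = 6 choices (anything except E).
The remaining 4 characters are filled from the other 6 symbols without repetition: 6 × 5 × 4 × 3 = 360.
Total: 6 × 360 = 2160.

2160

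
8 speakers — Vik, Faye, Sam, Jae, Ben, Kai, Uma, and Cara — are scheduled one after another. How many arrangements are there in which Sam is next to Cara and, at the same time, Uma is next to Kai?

2880

Treat {Sam,Cara} as one block (2 orders) and {Uma,Kai} as another (2 orders).
That leaves 6 units to arrange: 2 × 2 × 6! = 4 × 720 = 2880.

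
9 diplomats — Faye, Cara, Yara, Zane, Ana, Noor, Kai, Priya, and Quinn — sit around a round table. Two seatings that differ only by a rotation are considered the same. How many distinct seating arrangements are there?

Around a circle, 9 distinct people have 9!/9 = (8)! = 40320 rotationally distinct seatings.

40320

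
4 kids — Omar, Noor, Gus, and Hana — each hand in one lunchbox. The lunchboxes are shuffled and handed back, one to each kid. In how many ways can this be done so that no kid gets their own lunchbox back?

Count assignments avoiding every fixed point. For any j of the 4 kids fixed to their own lunchbox, the other 4−j can be arranged in (4−j)! ways.
By inclusion–exclusion this is Σ_{j=0}^{4} (−1)^j C(4,j)·(4−j)!.
Computing: 24 − 24 + 12 − 4 + 1 = 9.

9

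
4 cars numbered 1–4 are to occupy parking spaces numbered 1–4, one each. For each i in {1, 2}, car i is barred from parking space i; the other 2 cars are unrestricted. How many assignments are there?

14

Let Aᵢ (for i ∈ {1, 2}) be the placements that put car i in its forbidden parking space. Any j of these fix j positions, leaving (4−j)! ways to fill the rest, and there are C(2,j) ways to pick which j.
By inclusion–exclusion, the number of valid placements is Σ_{j=0}^{2} (−1)^j C(2,j)·(4−j)!.
Computing: 24 − 12 + 2 = 14.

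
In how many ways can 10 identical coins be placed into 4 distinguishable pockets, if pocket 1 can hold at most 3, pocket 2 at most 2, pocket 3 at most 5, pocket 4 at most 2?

10

Ignoring the caps, the number of non-negative solutions to x_1+…+x_4 = 10 is C(13,3) = 286.
Subtract solutions that violate a single cap (substitute x_i' = x_i − (cap_i+1)): x_1 ≥ 4 gives C(9,3) = 84; x_2 ≥ 3 gives C(10,3) = 120; x_3 ≥ 6 gives C(7,3) = 35; x_4 ≥ 3 gives C(10,3) = 120. Together 359.
Add back pairs where two caps are both exceeded: 20 + 1 + 20 + 4 + 35 + 4 = 84.
Subtract triples: 0 + 1 + 0 + 0 = 1.
By inclusion–exclusion the count is 286 − 359 + 84 − 1 = 10.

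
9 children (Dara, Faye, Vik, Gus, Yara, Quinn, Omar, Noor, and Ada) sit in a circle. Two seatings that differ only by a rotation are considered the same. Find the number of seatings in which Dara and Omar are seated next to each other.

10080

Treat {Dara, Omar} as one unit (2 internal orders) and seat the resulting 8 units around the table: (7)! circular arrangements.
So 2 × (7)! = 2 × 5040 = 10080.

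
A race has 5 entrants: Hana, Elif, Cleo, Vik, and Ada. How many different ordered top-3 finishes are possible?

There are 5 choices for 1st place, 4 for 2nd, and 3 for 3rd.
That gives 5 × 4 × 3 = 60.

60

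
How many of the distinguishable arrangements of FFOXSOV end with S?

With the last slot taken by S, it remains to arrange the other 6 letters (FFOXOV).
Those 6 letters have F appearing twice and O appearing twice, giving (6)!/(2!·2!) = 180.

180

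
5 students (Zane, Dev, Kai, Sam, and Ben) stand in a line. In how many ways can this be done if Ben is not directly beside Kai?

There are 5! = 120 arrangements in all. If Ben and Kai are adjacent, merging them into one block gives 2·(4)! = 48 arrangements.
Complementary counting: 120 − 48 = 72.

72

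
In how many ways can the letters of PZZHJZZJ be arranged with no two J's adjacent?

630

There are 8!/(4!·2!) = 840 arrangements of PZZHJZZJ in total.
If the two J's are adjacent, glue them into one block, leaving 7 items to arrange: (7)!/(4!) = 210 ways.
Subtracting, 840 − 210 = 630 arrangements keep the J's apart.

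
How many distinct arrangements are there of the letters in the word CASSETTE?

5040

The 8 letters of CASSETTE have repeats: E appearing twice, S appearing twice, and T appearing twice.
So there are 8! / (2!·2!·2!) = 5040 distinguishable arrangements.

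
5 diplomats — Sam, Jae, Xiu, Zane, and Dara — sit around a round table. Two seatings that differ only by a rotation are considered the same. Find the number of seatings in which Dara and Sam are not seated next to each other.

12

Without the restriction there are (4)! = 24 seatings.
Those with Dara next to Sam: fuse the pair into one unit and seat 4 units around a circle — 2·(3)! = 12.
Subtracting, 24 − 12 = 12.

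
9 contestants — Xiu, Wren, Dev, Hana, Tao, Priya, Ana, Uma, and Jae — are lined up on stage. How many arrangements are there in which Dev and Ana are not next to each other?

Of the 9! = 362880 arrangements, those with Dev and Ana adjacent number 2 × 8! = 80640 (treat the pair as a block with 2 internal orders).
So 362880 − 80640 = 282240 arrangements keep them apart.

282240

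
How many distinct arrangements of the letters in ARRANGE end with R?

360

With the last slot taken by R, it remains to arrange the other 6 letters (ARANGE).
Those 6 letters have A appearing twice, giving (6)!/(2!) = 360.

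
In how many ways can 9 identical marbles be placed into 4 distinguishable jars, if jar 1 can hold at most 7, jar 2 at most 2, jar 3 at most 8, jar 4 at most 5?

Ignoring the caps, the number of non-negative solutions to x_1+…+x_4 = 9 is C(12,3) = 220.
Subtract solutions that violate a single cap (substitute x_i' = x_i − (cap_i+1)): x_1 ≥ 8 gives C(4,3) = 4; x_2 ≥ 3 gives C(9,3) = 84; x_3 ≥ 9 gives C(3,3) = 1; x_4 ≥ 6 gives C(6,3) = 20. Together 109.
Add back pairs where two caps are both exceeded: 0 + 0 + 0 + 0 + 1 + 0 = 1.
By inclusion–exclusion the count is 220 − 109 + 1 = 112.

112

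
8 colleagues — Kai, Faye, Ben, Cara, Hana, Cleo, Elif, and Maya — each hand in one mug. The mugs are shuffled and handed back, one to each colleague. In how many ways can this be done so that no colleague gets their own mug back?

Let Aᵢ be the assignments in which colleague i gets their own mug. We want the size of the complement of A₁∪…∪A_8.
By inclusion–exclusion this is Σ_{j=0}^{8} (−1)^j C(8,j)·(8−j)!.
Computing: 40320 − 40320 + 20160 − 6720 + 1680 − 336 + 56 − 8 + 1 = 14833.

14833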